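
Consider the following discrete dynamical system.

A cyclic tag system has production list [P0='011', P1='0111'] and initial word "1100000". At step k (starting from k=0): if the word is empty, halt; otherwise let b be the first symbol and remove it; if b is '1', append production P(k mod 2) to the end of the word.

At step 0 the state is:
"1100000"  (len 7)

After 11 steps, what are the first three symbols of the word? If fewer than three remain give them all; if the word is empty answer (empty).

[0] "1100000"  (len 7)
[1] "100000011"  (len 9)
[2] "000000110111"  (len 12)
[3] "00000110111"  (len 11)
[4] "0000110111"  (len 10)
[5] "000110111"  (len 9)
[6] "00110111"  (len 8)
[7] "0110111"  (len 7)
[8] "110111"  (len 6)
[9] "10111011"  (len 8)
[10] "01110110111"  (len 11)
[11] "1110110111"  (len 10)

111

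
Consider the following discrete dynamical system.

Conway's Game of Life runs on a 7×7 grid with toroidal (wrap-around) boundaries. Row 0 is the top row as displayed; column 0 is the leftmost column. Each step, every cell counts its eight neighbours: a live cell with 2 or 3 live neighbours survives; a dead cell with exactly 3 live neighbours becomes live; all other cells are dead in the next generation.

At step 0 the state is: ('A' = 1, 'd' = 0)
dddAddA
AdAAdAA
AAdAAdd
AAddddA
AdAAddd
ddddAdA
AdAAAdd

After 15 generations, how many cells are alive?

16

[0] dddAddA
AdAAdAA
AAdAAdd
AAddddA
AdAAddd
ddddAdA
AdAAAdd
[1] ddddddd
dddddAd
dddAAdd
ddddAdA
ddAAdAd
AdddAAA
AdAdAdA
[2] dddddAA
ddddAdd
dddAAdd
ddAdddd
AddAddd
AdAdddd
AAdAAdd
[3] AddAdAA
dddAAdd
dddAAdd
ddAdAdd
ddAAddd
AdAdAdA
AAAAAAd
[4] Adddddd
ddAdddA
ddAddAd
ddAdAdd
ddAdAAd
AdddddA
ddddddd
[5] ddddddd
dAddddA
dAAddAd
dAAdAdd
dAddAAA
dddddAA
AdddddA
[6] ddddddA
AAAdddd
dddAdAd
ddddAdA
dAAAAdA
ddddAdd
AddddAA
[7] dddddAd
AAAdddA
AAAAAAA
AdddddA
AdAdAdd
dAAdAdd
AddddAA
[8] dddddAd
ddddddd
dddAAdd
ddddddd
AdAddAA
ddAdAdd
AAddAAA
[9] AdddAAd
ddddAdd
ddddddd
dddAAAA
dAdAdAA
ddAdAdd
AAdAAdA
[10] AAddddd
ddddAAd
dddAddd
AdAAddA
AdddddA
ddddddd
AAAdddA
[11] ddAddAd
ddddAdd
ddAAdAA
AAAAddA
AAddddA
ddddddd
ddAdddA
[12] dddAdAd
ddAdAdA
dddddAA
dddAAdd
ddddddA
dAddddA
ddddddd
[13] dddAAAd
dddAAdA
ddddddA
ddddAdA
AddddAd
Adddddd
ddddddd
[14] dddAdAd
dddAddA
AddAAdA
AdddddA
AddddAd
ddddddA
ddddAdd
[15] dddAdAd
AdAAddA
dddAAdd
dAddAdd
AddddAd
dddddAA
ddddAAd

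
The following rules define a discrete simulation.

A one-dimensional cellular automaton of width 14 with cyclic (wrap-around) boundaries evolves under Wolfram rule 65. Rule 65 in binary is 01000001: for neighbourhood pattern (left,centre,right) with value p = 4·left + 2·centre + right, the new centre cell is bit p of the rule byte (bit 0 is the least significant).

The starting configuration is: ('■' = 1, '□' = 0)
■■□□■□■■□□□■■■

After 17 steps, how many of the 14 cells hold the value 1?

0) ■■□□■□■■□□□■■■
1) □■□□□□□■□■□□□□
2) □□□■■■□□□□□■■■
3) □■□□□■□■■■□□□■
4) □□□■□□□□□■□■□□
5) ■■□□□■■■□□□□□■
6) □■□■□□□■□■■■□□
7) □□□□□■□□□□□■□■
8) □■■■□□□■■■□□□□
9) □□□■□■□□□■□■■■
10) □■□□□□□■□□□□□■
11) □□□■■■□□□■■■□□
12) ■■□□□■□■□□□■□■
13) □■□■□□□□□■□□□□
14) □□□□□■■■□□□■■■
15) □■■■□□□■□■□□□■
16) □□□■□■□□□□□■□□
17) ■■□□□□□■■■□□□■

6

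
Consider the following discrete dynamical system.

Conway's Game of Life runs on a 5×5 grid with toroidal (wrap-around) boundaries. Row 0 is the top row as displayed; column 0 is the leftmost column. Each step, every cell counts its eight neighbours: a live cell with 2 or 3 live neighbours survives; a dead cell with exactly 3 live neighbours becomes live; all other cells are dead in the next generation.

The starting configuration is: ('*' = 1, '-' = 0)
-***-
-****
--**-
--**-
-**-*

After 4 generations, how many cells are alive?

6

t=0: -***-
-****
--**-
--**-
-**-*
t=1: -----
*---*
-----
----*
*---*
t=2: -----
-----
*---*
*---*
*---*
t=3: -----
-----
*---*
-*-*-
*---*
t=4: -----
-----
*---*
-*-*-
*---*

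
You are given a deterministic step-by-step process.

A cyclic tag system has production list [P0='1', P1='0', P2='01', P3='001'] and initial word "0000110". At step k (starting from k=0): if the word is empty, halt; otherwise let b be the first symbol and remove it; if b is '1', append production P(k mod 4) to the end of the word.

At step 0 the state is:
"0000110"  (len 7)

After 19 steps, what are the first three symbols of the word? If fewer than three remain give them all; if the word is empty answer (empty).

step 0: "0000110"  (len 7)
step 1: "000110"  (len 6)
step 2: "00110"  (len 5)
step 3: "0110"  (len 4)
step 4: "110"  (len 3)
step 5: "101"  (len 3)
step 6: "010"  (len 3)
step 7: "10"  (len 2)
step 8: "0001"  (len 4)
step 9: "001"  (len 3)
step 10: "01"  (len 2)
step 11: "1"  (len 1)
step 12: "001"  (len 3)
step 13: "01"  (len 2)
step 14: "1"  (len 1)
step 15: "01"  (len 2)
step 16: "1"  (len 1)
step 17: "1"  (len 1)
step 18: "0"  (len 1)
step 19: (halted — word empty)

(empty)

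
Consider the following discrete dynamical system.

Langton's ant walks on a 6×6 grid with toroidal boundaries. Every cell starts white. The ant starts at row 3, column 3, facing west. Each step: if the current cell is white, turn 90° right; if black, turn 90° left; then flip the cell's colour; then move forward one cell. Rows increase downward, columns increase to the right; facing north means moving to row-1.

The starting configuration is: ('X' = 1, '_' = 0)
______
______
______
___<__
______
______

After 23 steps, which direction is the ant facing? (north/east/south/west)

0) ______
______
______
___<__
______
______
1) ______
______
___^__
___X__
______
______
2) ______
______
___X>_
___X__
______
______
3) ______
______
___XX_
___Xv_
______
______
4) ______
______
___XX_
___<X_
______
______
5) ______
______
___XX_
____X_
___v__
______
6) ______
______
___XX_
____X_
__<X__
______
7) ______
______
___XX_
__^_X_
__XX__
______
8) ______
______
___XX_
__X>X_
__XX__
______
9) ______
______
___XX_
__XXX_
__Xv__
______
10) ______
______
___XX_
__XXX_
__X_>_
______
11) ______
______
___XX_
__XXX_
__X_X_
____v_
12) ______
______
___XX_
__XXX_
__X_X_
___<X_
13) ______
______
___XX_
__XXX_
__X^X_
___XX_
14) ______
______
___XX_
__XXX_
__XX>_
___XX_
15) ______
______
___XX_
__XX^_
__XX__
___XX_
16) ______
______
___XX_
__X<__
__XX__
___XX_
17) ______
______
___XX_
__X___
__Xv__
___XX_
18) ______
______
___XX_
__X___
__X_>_
___XX_
19) ______
______
___XX_
__X___
__X_X_
___Xv_
20) ______
______
___XX_
__X___
__X_X_
___X_>
21) _____v
______
___XX_
__X___
__X_X_
___X_X
22) ____<X
______
___XX_
__X___
__X_X_
___X_X
23) ____XX
______
___XX_
__X___
__X_X_
___X^X

north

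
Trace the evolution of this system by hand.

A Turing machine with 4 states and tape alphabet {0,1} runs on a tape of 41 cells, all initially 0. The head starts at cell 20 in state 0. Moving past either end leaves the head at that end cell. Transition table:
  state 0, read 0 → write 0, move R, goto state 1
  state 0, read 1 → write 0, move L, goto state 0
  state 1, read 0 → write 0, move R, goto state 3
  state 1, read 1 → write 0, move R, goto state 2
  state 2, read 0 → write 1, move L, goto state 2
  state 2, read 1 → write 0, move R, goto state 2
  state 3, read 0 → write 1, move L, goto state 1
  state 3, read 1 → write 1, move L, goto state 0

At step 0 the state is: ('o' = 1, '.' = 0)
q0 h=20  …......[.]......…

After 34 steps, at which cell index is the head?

0) q0 h=20  …......[.]......…
1) q1 h=21  …......[.]......…
2) q3 h=22  …......[.]......…
3) q1 h=21  …......[.]o.....…
4) q3 h=22  …......[o]......…
5) q0 h=21  …......[.]o.....…
6) q1 h=22  …......[o]......…
7) q2 h=23  …......[.]......…
8) q2 h=22  …......[.]o.....…
9) q2 h=21  …......[.]oo....…
10) q2 h=20  …......[.]ooo...…
11) q2 h=19  …......[.]oooo..…
12) q2 h=18  …......[.]ooooo.…
13) q2 h=17  …......[.]oooooo…
14) q2 h=16  …......[.]oooooo…
15) q2 h=15  …......[.]oooooo…
16) q2 h=14  …......[.]oooooo…
17) q2 h=13  …......[.]oooooo…
18) q2 h=12  …......[.]oooooo…
19) q2 h=11  …......[.]oooooo…
20) q2 h=10  …......[.]oooooo…
21) q2 h= 9  …......[.]oooooo…
22) q2 h= 8  …......[.]oooooo…
23) q2 h= 7  …......[.]oooooo…
24) q2 h= 6  |......[.]oooooo…
25) q2 h= 5  |.....[.]oooooo…
26) q2 h= 4  |....[.]oooooo…
27) q2 h= 3  |...[.]oooooo…
28) q2 h= 2  |..[.]oooooo…
29) q2 h= 1  |.[.]oooooo…
30) q2 h= 0  |[.]oooooo…
31) q2 h= 0  |[o]oooooo…
32) q2 h= 1  |.[o]oooooo…
33) q2 h= 2  |..[o]oooooo…
34) q2 h= 3  |...[o]oooooo…

3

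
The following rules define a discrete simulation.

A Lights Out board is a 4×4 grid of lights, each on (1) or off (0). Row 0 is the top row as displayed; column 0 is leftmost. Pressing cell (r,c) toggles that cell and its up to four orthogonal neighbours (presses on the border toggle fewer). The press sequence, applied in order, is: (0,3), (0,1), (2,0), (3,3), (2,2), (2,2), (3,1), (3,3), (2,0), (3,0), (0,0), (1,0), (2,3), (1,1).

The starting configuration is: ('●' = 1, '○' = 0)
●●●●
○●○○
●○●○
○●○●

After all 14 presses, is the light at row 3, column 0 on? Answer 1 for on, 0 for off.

step 0: ●●●●
○●○○
●○●○
○●○●
step 1: ●●○○
○●○●
●○●○
○●○●
step 2: ○○●○
○○○●
●○●○
○●○●
step 3: ○○●○
●○○●
○●●○
●●○●
step 4: ○○●○
●○○●
○●●●
●●●○
step 5: ○○●○
●○●●
○○○○
●●○○
step 6: ○○●○
●○○●
○●●●
●●●○
step 7: ○○●○
●○○●
○○●●
○○○○
step 8: ○○●○
●○○●
○○●○
○○●●
step 9: ○○●○
○○○●
●●●○
●○●●
step 10: ○○●○
○○○●
○●●○
○●●●
step 11: ●●●○
●○○●
○●●○
○●●●
step 12: ○●●○
○●○●
●●●○
○●●●
step 13: ○●●○
○●○○
●●○●
○●●○
step 14: ○○●○
●○●○
●○○●
○●●○

0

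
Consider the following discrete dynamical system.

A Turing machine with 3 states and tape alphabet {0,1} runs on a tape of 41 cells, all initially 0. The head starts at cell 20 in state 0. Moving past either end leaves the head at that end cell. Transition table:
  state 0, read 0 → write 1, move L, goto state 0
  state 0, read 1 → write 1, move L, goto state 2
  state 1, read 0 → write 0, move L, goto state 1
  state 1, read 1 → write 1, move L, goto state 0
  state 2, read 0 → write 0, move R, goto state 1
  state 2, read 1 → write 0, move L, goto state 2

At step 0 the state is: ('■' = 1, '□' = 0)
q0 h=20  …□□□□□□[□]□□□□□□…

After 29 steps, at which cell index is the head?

1

gen 0: q0 h=20  …□□□□□□[□]□□□□□□…
gen 1: q0 h=19  …□□□□□□[□]■□□□□□…
gen 2: q0 h=18  …□□□□□□[□]■■□□□□…
gen 3: q0 h=17  …□□□□□□[□]■■■□□□…
gen 4: q0 h=16  …□□□□□□[□]■■■■□□…
gen 5: q0 h=15  …□□□□□□[□]■■■■■□…
gen 6: q0 h=14  …□□□□□□[□]■■■■■■…
gen 7: q0 h=13  …□□□□□□[□]■■■■■■…
gen 8: q0 h=12  …□□□□□□[□]■■■■■■…
gen 9: q0 h=11  …□□□□□□[□]■■■■■■…
gen 10: q0 h=10  …□□□□□□[□]■■■■■■…
gen 11: q0 h= 9  …□□□□□□[□]■■■■■■…
gen 12: q0 h= 8  …□□□□□□[□]■■■■■■…
gen 13: q0 h= 7  …□□□□□□[□]■■■■■■…
gen 14: q0 h= 6  |□□□□□□[□]■■■■■■…
gen 15: q0 h= 5  |□□□□□[□]■■■■■■…
gen 16: q0 h= 4  |□□□□[□]■■■■■■…
gen 17: q0 h= 3  |□□□[□]■■■■■■…
gen 18: q0 h= 2  |□□[□]■■■■■■…
gen 19: q0 h= 1  |□[□]■■■■■■…
gen 20: q0 h= 0  |[□]■■■■■■…
gen 21: q0 h= 0  |[■]■■■■■■…
gen 22: q2 h= 0  |[■]■■■■■■…
gen 23: q2 h= 0  |[□]■■■■■■…
gen 24: q1 h= 1  |□[■]■■■■■■…
gen 25: q0 h= 0  |[□]■■■■■■…
gen 26: q0 h= 0  |[■]■■■■■■…
gen 27: q2 h= 0  |[■]■■■■■■…
gen 28: q2 h= 0  |[□]■■■■■■…
gen 29: q1 h= 1  |□[■]■■■■■■…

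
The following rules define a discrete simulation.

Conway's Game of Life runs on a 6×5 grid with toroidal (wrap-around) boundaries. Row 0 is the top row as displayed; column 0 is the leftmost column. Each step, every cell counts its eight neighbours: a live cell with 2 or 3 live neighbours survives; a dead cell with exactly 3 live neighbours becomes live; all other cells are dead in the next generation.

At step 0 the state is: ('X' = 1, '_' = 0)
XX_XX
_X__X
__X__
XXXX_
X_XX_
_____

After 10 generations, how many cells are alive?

2

gen 0: XX_XX
_X__X
__X__
XXXX_
X_XX_
_____
gen 1: _XXXX
_X__X
____X
X____
X__X_
_____
gen 2: _XXXX
_X__X
____X
X____
____X
XX___
gen 3: ___XX
_X__X
____X
X___X
_X__X
_X___
gen 4: __XXX
____X
___XX
___XX
_X__X
__XXX
gen 5: X_X__
X_X__
X____
__X__
_____
_X___
gen 6: X_X__
X___X
_____
_____
_____
_X___
gen 7: X___X
XX__X
_____
_____
_____
_X___
gen 8: ____X
_X__X
X____
_____
_____
X____
gen 9: ____X
____X
X____
_____
_____
_____
gen 10: _____
X___X
_____
_____
_____
_____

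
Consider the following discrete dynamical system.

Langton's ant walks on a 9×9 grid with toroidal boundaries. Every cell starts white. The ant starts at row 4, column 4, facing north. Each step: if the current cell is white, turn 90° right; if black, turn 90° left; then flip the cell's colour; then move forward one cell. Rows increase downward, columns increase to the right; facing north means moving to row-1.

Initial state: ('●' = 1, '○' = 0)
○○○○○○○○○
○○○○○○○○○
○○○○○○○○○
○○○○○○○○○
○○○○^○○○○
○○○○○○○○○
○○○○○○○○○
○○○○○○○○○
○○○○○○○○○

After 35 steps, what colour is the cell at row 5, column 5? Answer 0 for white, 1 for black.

k=0  ○○○○○○○○○
○○○○○○○○○
○○○○○○○○○
○○○○○○○○○
○○○○^○○○○
○○○○○○○○○
○○○○○○○○○
○○○○○○○○○
○○○○○○○○○
k=1  ○○○○○○○○○
○○○○○○○○○
○○○○○○○○○
○○○○○○○○○
○○○○●>○○○
○○○○○○○○○
○○○○○○○○○
○○○○○○○○○
○○○○○○○○○
k=2  ○○○○○○○○○
○○○○○○○○○
○○○○○○○○○
○○○○○○○○○
○○○○●●○○○
○○○○○v○○○
○○○○○○○○○
○○○○○○○○○
○○○○○○○○○
k=3  ○○○○○○○○○
○○○○○○○○○
○○○○○○○○○
○○○○○○○○○
○○○○●●○○○
○○○○<●○○○
○○○○○○○○○
○○○○○○○○○
○○○○○○○○○
k=4  ○○○○○○○○○
○○○○○○○○○
○○○○○○○○○
○○○○○○○○○
○○○○^●○○○
○○○○●●○○○
○○○○○○○○○
○○○○○○○○○
○○○○○○○○○
k=5  ○○○○○○○○○
○○○○○○○○○
○○○○○○○○○
○○○○○○○○○
○○○<○●○○○
○○○○●●○○○
○○○○○○○○○
○○○○○○○○○
○○○○○○○○○
k=6  ○○○○○○○○○
○○○○○○○○○
○○○○○○○○○
○○○^○○○○○
○○○●○●○○○
○○○○●●○○○
○○○○○○○○○
○○○○○○○○○
○○○○○○○○○
k=7  ○○○○○○○○○
○○○○○○○○○
○○○○○○○○○
○○○●>○○○○
○○○●○●○○○
○○○○●●○○○
○○○○○○○○○
○○○○○○○○○
○○○○○○○○○
k=8  ○○○○○○○○○
○○○○○○○○○
○○○○○○○○○
○○○●●○○○○
○○○●v●○○○
○○○○●●○○○
○○○○○○○○○
○○○○○○○○○
○○○○○○○○○
k=9  ○○○○○○○○○
○○○○○○○○○
○○○○○○○○○
○○○●●○○○○
○○○<●●○○○
○○○○●●○○○
○○○○○○○○○
○○○○○○○○○
○○○○○○○○○
k=10  ○○○○○○○○○
○○○○○○○○○
○○○○○○○○○
○○○●●○○○○
○○○○●●○○○
○○○v●●○○○
○○○○○○○○○
○○○○○○○○○
○○○○○○○○○
k=11  ○○○○○○○○○
○○○○○○○○○
○○○○○○○○○
○○○●●○○○○
○○○○●●○○○
○○<●●●○○○
○○○○○○○○○
○○○○○○○○○
○○○○○○○○○
k=12  ○○○○○○○○○
○○○○○○○○○
○○○○○○○○○
○○○●●○○○○
○○^○●●○○○
○○●●●●○○○
○○○○○○○○○
○○○○○○○○○
○○○○○○○○○
k=13  ○○○○○○○○○
○○○○○○○○○
○○○○○○○○○
○○○●●○○○○
○○●>●●○○○
○○●●●●○○○
○○○○○○○○○
○○○○○○○○○
○○○○○○○○○
k=14  ○○○○○○○○○
○○○○○○○○○
○○○○○○○○○
○○○●●○○○○
○○●●●●○○○
○○●v●●○○○
○○○○○○○○○
○○○○○○○○○
○○○○○○○○○
k=15  ○○○○○○○○○
○○○○○○○○○
○○○○○○○○○
○○○●●○○○○
○○●●●●○○○
○○●○>●○○○
○○○○○○○○○
○○○○○○○○○
○○○○○○○○○
k=16  ○○○○○○○○○
○○○○○○○○○
○○○○○○○○○
○○○●●○○○○
○○●●^●○○○
○○●○○●○○○
○○○○○○○○○
○○○○○○○○○
○○○○○○○○○
k=17  ○○○○○○○○○
○○○○○○○○○
○○○○○○○○○
○○○●●○○○○
○○●<○●○○○
○○●○○●○○○
○○○○○○○○○
○○○○○○○○○
○○○○○○○○○
k=18  ○○○○○○○○○
○○○○○○○○○
○○○○○○○○○
○○○●●○○○○
○○●○○●○○○
○○●v○●○○○
○○○○○○○○○
○○○○○○○○○
○○○○○○○○○
k=19  ○○○○○○○○○
○○○○○○○○○
○○○○○○○○○
○○○●●○○○○
○○●○○●○○○
○○<●○●○○○
○○○○○○○○○
○○○○○○○○○
○○○○○○○○○
k=20  ○○○○○○○○○
○○○○○○○○○
○○○○○○○○○
○○○●●○○○○
○○●○○●○○○
○○○●○●○○○
○○v○○○○○○
○○○○○○○○○
○○○○○○○○○
k=21  ○○○○○○○○○
○○○○○○○○○
○○○○○○○○○
○○○●●○○○○
○○●○○●○○○
○○○●○●○○○
○<●○○○○○○
○○○○○○○○○
○○○○○○○○○
k=22  ○○○○○○○○○
○○○○○○○○○
○○○○○○○○○
○○○●●○○○○
○○●○○●○○○
○^○●○●○○○
○●●○○○○○○
○○○○○○○○○
○○○○○○○○○
k=23  ○○○○○○○○○
○○○○○○○○○
○○○○○○○○○
○○○●●○○○○
○○●○○●○○○
○●>●○●○○○
○●●○○○○○○
○○○○○○○○○
○○○○○○○○○
k=24  ○○○○○○○○○
○○○○○○○○○
○○○○○○○○○
○○○●●○○○○
○○●○○●○○○
○●●●○●○○○
○●v○○○○○○
○○○○○○○○○
○○○○○○○○○
k=25  ○○○○○○○○○
○○○○○○○○○
○○○○○○○○○
○○○●●○○○○
○○●○○●○○○
○●●●○●○○○
○●○>○○○○○
○○○○○○○○○
○○○○○○○○○
k=26  ○○○○○○○○○
○○○○○○○○○
○○○○○○○○○
○○○●●○○○○
○○●○○●○○○
○●●●○●○○○
○●○●○○○○○
○○○v○○○○○
○○○○○○○○○
k=27  ○○○○○○○○○
○○○○○○○○○
○○○○○○○○○
○○○●●○○○○
○○●○○●○○○
○●●●○●○○○
○●○●○○○○○
○○<●○○○○○
○○○○○○○○○
k=28  ○○○○○○○○○
○○○○○○○○○
○○○○○○○○○
○○○●●○○○○
○○●○○●○○○
○●●●○●○○○
○●^●○○○○○
○○●●○○○○○
○○○○○○○○○
k=29  ○○○○○○○○○
○○○○○○○○○
○○○○○○○○○
○○○●●○○○○
○○●○○●○○○
○●●●○●○○○
○●●>○○○○○
○○●●○○○○○
○○○○○○○○○
k=30  ○○○○○○○○○
○○○○○○○○○
○○○○○○○○○
○○○●●○○○○
○○●○○●○○○
○●●^○●○○○
○●●○○○○○○
○○●●○○○○○
○○○○○○○○○
k=31  ○○○○○○○○○
○○○○○○○○○
○○○○○○○○○
○○○●●○○○○
○○●○○●○○○
○●<○○●○○○
○●●○○○○○○
○○●●○○○○○
○○○○○○○○○
k=32  ○○○○○○○○○
○○○○○○○○○
○○○○○○○○○
○○○●●○○○○
○○●○○●○○○
○●○○○●○○○
○●v○○○○○○
○○●●○○○○○
○○○○○○○○○
k=33  ○○○○○○○○○
○○○○○○○○○
○○○○○○○○○
○○○●●○○○○
○○●○○●○○○
○●○○○●○○○
○●○>○○○○○
○○●●○○○○○
○○○○○○○○○
k=34  ○○○○○○○○○
○○○○○○○○○
○○○○○○○○○
○○○●●○○○○
○○●○○●○○○
○●○○○●○○○
○●○●○○○○○
○○●v○○○○○
○○○○○○○○○
k=35  ○○○○○○○○○
○○○○○○○○○
○○○○○○○○○
○○○●●○○○○
○○●○○●○○○
○●○○○●○○○
○●○●○○○○○
○○●○>○○○○
○○○○○○○○○

1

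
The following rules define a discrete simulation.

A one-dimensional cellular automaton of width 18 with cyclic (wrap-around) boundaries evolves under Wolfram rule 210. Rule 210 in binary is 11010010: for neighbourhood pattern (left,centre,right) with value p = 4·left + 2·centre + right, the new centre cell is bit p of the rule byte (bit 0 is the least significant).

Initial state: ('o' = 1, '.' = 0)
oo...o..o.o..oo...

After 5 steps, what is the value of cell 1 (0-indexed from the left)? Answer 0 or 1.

[0] oo...o..o.o..oo...
[1] .oo.o.oo...oo.oo.o
[2] ..o....oo.o.o..o..
[3] .o.o..o.o....oo.o.
[4] o...oo...o..o.o..o
[5] oo.o.oo.o.oo...oo.

1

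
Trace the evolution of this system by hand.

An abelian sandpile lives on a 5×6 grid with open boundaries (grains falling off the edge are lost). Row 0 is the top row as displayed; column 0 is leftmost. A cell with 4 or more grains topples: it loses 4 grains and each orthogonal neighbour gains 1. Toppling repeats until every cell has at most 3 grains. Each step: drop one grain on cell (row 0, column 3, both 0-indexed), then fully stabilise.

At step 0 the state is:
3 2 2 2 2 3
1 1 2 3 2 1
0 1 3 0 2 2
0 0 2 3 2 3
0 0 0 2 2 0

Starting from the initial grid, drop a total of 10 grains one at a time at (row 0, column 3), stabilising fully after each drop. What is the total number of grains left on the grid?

step 0: 3 2 2 2 2 3
1 1 2 3 2 1
0 1 3 0 2 2
0 0 2 3 2 3
0 0 0 2 2 0
step 1: 3 2 2 3 2 3
1 1 2 3 2 1
0 1 3 0 2 2
0 0 2 3 2 3
0 0 0 2 2 0
step 2: 3 2 3 1 3 3
1 1 3 0 3 1
0 1 3 1 2 2
0 0 2 3 2 3
0 0 0 2 2 0
step 3: 3 2 3 2 3 3
1 1 3 0 3 1
0 1 3 1 2 2
0 0 2 3 2 3
0 0 0 2 2 0
step 4: 3 2 3 3 3 3
1 1 3 0 3 1
0 1 3 1 2 2
0 0 2 3 2 3
0 0 0 2 2 0
step 5: 3 3 1 2 2 0
1 2 1 3 0 3
0 2 0 2 3 2
0 0 3 3 2 3
0 0 0 2 2 0
step 6: 3 3 1 3 2 0
1 2 1 3 0 3
0 2 0 2 3 2
0 0 3 3 2 3
0 0 0 2 2 0
step 7: 3 3 2 1 3 0
1 2 2 0 1 3
0 2 0 3 3 2
0 0 3 3 2 3
0 0 0 2 2 0
step 8: 3 3 2 2 3 0
1 2 2 0 1 3
0 2 0 3 3 2
0 0 3 3 2 3
0 0 0 2 2 0
step 9: 3 3 2 3 3 0
1 2 2 0 1 3
0 2 0 3 3 2
0 0 3 3 2 3
0 0 0 2 2 0
step 10: 3 3 3 1 0 1
1 2 2 1 2 3
0 2 0 3 3 2
0 0 3 3 2 3
0 0 0 2 2 0

47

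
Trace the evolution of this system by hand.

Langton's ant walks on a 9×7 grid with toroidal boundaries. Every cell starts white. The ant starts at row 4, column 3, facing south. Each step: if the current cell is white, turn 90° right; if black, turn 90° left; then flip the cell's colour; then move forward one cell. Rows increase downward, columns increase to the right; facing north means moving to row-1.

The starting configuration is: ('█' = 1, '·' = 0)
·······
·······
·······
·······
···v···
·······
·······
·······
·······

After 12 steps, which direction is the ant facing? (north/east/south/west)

gen 0: ·······
·······
·······
·······
···v···
·······
·······
·······
·······
gen 1: ·······
·······
·······
·······
··<█···
·······
·······
·······
·······
gen 2: ·······
·······
·······
··^····
··██···
·······
·······
·······
·······
gen 3: ·······
·······
·······
··█>···
··██···
·······
·······
·······
·······
gen 4: ·······
·······
·······
··██···
··█v···
·······
·······
·······
·······
gen 5: ·······
·······
·······
··██···
··█·>··
·······
·······
·······
·······
gen 6: ·······
·······
·······
··██···
··█·█··
····v··
·······
·······
·······
gen 7: ·······
·······
·······
··██···
··█·█··
···<█··
·······
·······
·······
gen 8: ·······
·······
·······
··██···
··█^█··
···██··
·······
·······
·······
gen 9: ·······
·······
·······
··██···
··██>··
···██··
·······
·······
·······
gen 10: ·······
·······
·······
··██^··
··██···
···██··
·······
·······
·······
gen 11: ·······
·······
·······
··███>·
··██···
···██··
·······
·······
·······
gen 12: ·······
·······
·······
··████·
··██·v·
···██··
·······
·······
·······

south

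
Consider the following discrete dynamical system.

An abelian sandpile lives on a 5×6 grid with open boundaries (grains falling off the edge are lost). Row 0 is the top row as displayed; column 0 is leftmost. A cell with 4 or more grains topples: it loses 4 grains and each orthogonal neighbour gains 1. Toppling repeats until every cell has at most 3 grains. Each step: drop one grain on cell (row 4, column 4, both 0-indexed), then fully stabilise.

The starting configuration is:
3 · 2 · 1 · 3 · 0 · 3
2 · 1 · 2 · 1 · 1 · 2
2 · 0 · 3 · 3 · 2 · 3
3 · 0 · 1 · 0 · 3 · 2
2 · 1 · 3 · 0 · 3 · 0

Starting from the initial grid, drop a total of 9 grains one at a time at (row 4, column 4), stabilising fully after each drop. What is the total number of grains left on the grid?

0) 3 · 2 · 1 · 3 · 0 · 3
2 · 1 · 2 · 1 · 1 · 2
2 · 0 · 3 · 3 · 2 · 3
3 · 0 · 1 · 0 · 3 · 2
2 · 1 · 3 · 0 · 3 · 0
1) 3 · 2 · 1 · 3 · 0 · 3
2 · 1 · 2 · 1 · 1 · 2
2 · 0 · 3 · 3 · 3 · 3
3 · 0 · 1 · 1 · 0 · 3
2 · 1 · 3 · 1 · 1 · 1
2) 3 · 2 · 1 · 3 · 0 · 3
2 · 1 · 2 · 1 · 1 · 2
2 · 0 · 3 · 3 · 3 · 3
3 · 0 · 1 · 1 · 0 · 3
2 · 1 · 3 · 1 · 2 · 1
3) 3 · 2 · 1 · 3 · 0 · 3
2 · 1 · 2 · 1 · 1 · 2
2 · 0 · 3 · 3 · 3 · 3
3 · 0 · 1 · 1 · 0 · 3
2 · 1 · 3 · 1 · 3 · 1
4) 3 · 2 · 1 · 3 · 0 · 3
2 · 1 · 2 · 1 · 1 · 2
2 · 0 · 3 · 3 · 3 · 3
3 · 0 · 1 · 1 · 1 · 3
2 · 1 · 3 · 2 · 0 · 2
5) 3 · 2 · 1 · 3 · 0 · 3
2 · 1 · 2 · 1 · 1 · 2
2 · 0 · 3 · 3 · 3 · 3
3 · 0 · 1 · 1 · 1 · 3
2 · 1 · 3 · 2 · 1 · 2
6) 3 · 2 · 1 · 3 · 0 · 3
2 · 1 · 2 · 1 · 1 · 2
2 · 0 · 3 · 3 · 3 · 3
3 · 0 · 1 · 1 · 1 · 3
2 · 1 · 3 · 2 · 2 · 2
7) 3 · 2 · 1 · 3 · 0 · 3
2 · 1 · 2 · 1 · 1 · 2
2 · 0 · 3 · 3 · 3 · 3
3 · 0 · 1 · 1 · 1 · 3
2 · 1 · 3 · 2 · 3 · 2
8) 3 · 2 · 1 · 3 · 0 · 3
2 · 1 · 2 · 1 · 1 · 2
2 · 0 · 3 · 3 · 3 · 3
3 · 0 · 1 · 1 · 2 · 3
2 · 1 · 3 · 3 · 0 · 3
9) 3 · 2 · 1 · 3 · 0 · 3
2 · 1 · 2 · 1 · 1 · 2
2 · 0 · 3 · 3 · 3 · 3
3 · 0 · 1 · 1 · 2 · 3
2 · 1 · 3 · 3 · 1 · 3

58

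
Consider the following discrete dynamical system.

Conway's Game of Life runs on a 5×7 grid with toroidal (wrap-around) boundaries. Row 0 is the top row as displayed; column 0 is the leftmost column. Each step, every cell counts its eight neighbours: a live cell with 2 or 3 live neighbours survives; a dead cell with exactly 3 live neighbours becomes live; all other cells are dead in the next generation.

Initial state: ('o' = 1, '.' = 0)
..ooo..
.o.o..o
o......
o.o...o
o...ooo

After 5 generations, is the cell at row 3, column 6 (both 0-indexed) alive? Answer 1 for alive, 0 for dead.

0

0) ..ooo..
.o.o..o
o......
o.o...o
o...ooo
1) .oo....
oo.oo..
..o....
.......
o.o.o..
2) ....o..
o..o...
.ooo...
.o.o...
..oo...
3) ..o.o..
.o.oo..
oo.oo..
.o..o..
..ooo..
4) .o...o.
oo...o.
oo...o.
oo...o.
.oo.oo.
5) .....o.
..o.oo.
..o.oo.
.....o.
..o.oo.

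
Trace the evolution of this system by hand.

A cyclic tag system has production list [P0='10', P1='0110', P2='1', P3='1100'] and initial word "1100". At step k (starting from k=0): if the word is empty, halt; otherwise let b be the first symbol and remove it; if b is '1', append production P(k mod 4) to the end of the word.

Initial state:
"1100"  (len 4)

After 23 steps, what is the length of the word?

10

t=0: "1100"  (len 4)
t=1: "10010"  (len 5)
t=2: "00100110"  (len 8)
t=3: "0100110"  (len 7)
t=4: "100110"  (len 6)
t=5: "0011010"  (len 7)
t=6: "011010"  (len 6)
t=7: "11010"  (len 5)
t=8: "10101100"  (len 8)
t=9: "010110010"  (len 9)
t=10: "10110010"  (len 8)
t=11: "01100101"  (len 8)
t=12: "1100101"  (len 7)
t=13: "10010110"  (len 8)
t=14: "00101100110"  (len 11)
t=15: "0101100110"  (len 10)
t=16: "101100110"  (len 9)
t=17: "0110011010"  (len 10)
t=18: "110011010"  (len 9)
t=19: "100110101"  (len 9)
t=20: "001101011100"  (len 12)
t=21: "01101011100"  (len 11)
t=22: "1101011100"  (len 10)
t=23: "1010111001"  (len 10)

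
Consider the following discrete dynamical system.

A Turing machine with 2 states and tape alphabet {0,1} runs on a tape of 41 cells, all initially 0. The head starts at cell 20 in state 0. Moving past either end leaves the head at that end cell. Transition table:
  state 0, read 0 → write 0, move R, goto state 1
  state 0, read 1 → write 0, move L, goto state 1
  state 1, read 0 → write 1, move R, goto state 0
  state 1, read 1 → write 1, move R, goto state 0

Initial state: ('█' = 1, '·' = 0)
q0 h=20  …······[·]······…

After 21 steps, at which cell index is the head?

gen 0: q0 h=20  …······[·]······…
gen 1: q1 h=21  …······[·]······…
gen 2: q0 h=22  …·····█[·]······…
gen 3: q1 h=23  …····█·[·]······…
gen 4: q0 h=24  …···█·█[·]······…
gen 5: q1 h=25  …··█·█·[·]······…
gen 6: q0 h=26  …·█·█·█[·]······…
gen 7: q1 h=27  …█·█·█·[·]······…
gen 8: q0 h=28  …·█·█·█[·]······…
gen 9: q1 h=29  …█·█·█·[·]······…
gen 10: q0 h=30  …·█·█·█[·]······…
gen 11: q1 h=31  …█·█·█·[·]······…
gen 12: q0 h=32  …·█·█·█[·]······…
gen 13: q1 h=33  …█·█·█·[·]······…
gen 14: q0 h=34  …·█·█·█[·]······|
gen 15: q1 h=35  …█·█·█·[·]·····|
gen 16: q0 h=36  …·█·█·█[·]····|
gen 17: q1 h=37  …█·█·█·[·]···|
gen 18: q0 h=38  …·█·█·█[·]··|
gen 19: q1 h=39  …█·█·█·[·]·|
gen 20: q0 h=40  …·█·█·█[·]|
gen 21: q1 h=40  …·█·█·█[·]|

40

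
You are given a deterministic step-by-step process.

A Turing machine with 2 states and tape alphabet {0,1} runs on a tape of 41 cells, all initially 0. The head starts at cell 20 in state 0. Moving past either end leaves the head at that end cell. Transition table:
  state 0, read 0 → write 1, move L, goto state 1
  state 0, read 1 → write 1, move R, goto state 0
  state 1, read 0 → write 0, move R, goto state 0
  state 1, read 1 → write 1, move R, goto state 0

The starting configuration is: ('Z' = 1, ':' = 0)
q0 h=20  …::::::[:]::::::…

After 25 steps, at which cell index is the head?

0) q0 h=20  …::::::[:]::::::…
1) q1 h=19  …::::::[:]Z:::::…
2) q0 h=20  …::::::[Z]::::::…
3) q0 h=21  …:::::Z[:]::::::…
4) q1 h=20  …::::::[Z]Z:::::…
5) q0 h=21  …:::::Z[Z]::::::…
6) q0 h=22  …::::ZZ[:]::::::…
7) q1 h=21  …:::::Z[Z]Z:::::…
8) q0 h=22  …::::ZZ[Z]::::::…
9) q0 h=23  …:::ZZZ[:]::::::…
10) q1 h=22  …::::ZZ[Z]Z:::::…
11) q0 h=23  …:::ZZZ[Z]::::::…
12) q0 h=24  …::ZZZZ[:]::::::…
13) q1 h=23  …:::ZZZ[Z]Z:::::…
14) q0 h=24  …::ZZZZ[Z]::::::…
15) q0 h=25  …:ZZZZZ[:]::::::…
16) q1 h=24  …::ZZZZ[Z]Z:::::…
17) q0 h=25  …:ZZZZZ[Z]::::::…
18) q0 h=26  …ZZZZZZ[:]::::::…
19) q1 h=25  …:ZZZZZ[Z]Z:::::…
20) q0 h=26  …ZZZZZZ[Z]::::::…
21) q0 h=27  …ZZZZZZ[:]::::::…
22) q1 h=26  …ZZZZZZ[Z]Z:::::…
23) q0 h=27  …ZZZZZZ[Z]::::::…
24) q0 h=28  …ZZZZZZ[:]::::::…
25) q1 h=27  …ZZZZZZ[Z]Z:::::…

27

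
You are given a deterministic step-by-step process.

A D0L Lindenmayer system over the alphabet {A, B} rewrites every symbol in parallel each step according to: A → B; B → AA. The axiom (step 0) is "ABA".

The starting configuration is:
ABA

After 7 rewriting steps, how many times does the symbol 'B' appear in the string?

16

[0] ABA
[1] BAAB
[2] AABBAA
[3] BBAAAABB
[4] AAAABBBBAAAA
[5] BBBBAAAAAAAABBBB
[6] AAAAAAAABBBBBBBBAAAAAAAA
[7] BBBBBBBBAAAAAAAAAAAAAAAABBBBBBBB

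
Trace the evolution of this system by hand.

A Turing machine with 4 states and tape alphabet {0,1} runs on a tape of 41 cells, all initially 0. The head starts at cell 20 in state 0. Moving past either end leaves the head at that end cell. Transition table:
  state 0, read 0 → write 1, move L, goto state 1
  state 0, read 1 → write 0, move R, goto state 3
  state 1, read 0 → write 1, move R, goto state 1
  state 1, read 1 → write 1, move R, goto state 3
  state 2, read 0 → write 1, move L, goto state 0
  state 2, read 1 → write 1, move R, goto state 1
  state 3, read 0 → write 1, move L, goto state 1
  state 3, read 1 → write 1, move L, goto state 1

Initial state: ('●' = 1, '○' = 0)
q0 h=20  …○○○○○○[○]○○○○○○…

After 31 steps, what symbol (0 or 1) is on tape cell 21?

t=0: q0 h=20  …○○○○○○[○]○○○○○○…
t=1: q1 h=19  …○○○○○○[○]●○○○○○…
t=2: q1 h=20  …○○○○○●[●]○○○○○○…
t=3: q3 h=21  …○○○○●●[○]○○○○○○…
t=4: q1 h=20  …○○○○○●[●]●○○○○○…
t=5: q3 h=21  …○○○○●●[●]○○○○○○…
t=6: q1 h=20  …○○○○○●[●]●○○○○○…
t=7: q3 h=21  …○○○○●●[●]○○○○○○…
t=8: q1 h=20  …○○○○○●[●]●○○○○○…
t=9: q3 h=21  …○○○○●●[●]○○○○○○…
t=10: q1 h=20  …○○○○○●[●]●○○○○○…
t=11: q3 h=21  …○○○○●●[●]○○○○○○…
t=12: q1 h=20  …○○○○○●[●]●○○○○○…
t=13: q3 h=21  …○○○○●●[●]○○○○○○…
t=14: q1 h=20  …○○○○○●[●]●○○○○○…
t=15: q3 h=21  …○○○○●●[●]○○○○○○…
t=16: q1 h=20  …○○○○○●[●]●○○○○○…
t=17: q3 h=21  …○○○○●●[●]○○○○○○…
t=18: q1 h=20  …○○○○○●[●]●○○○○○…
t=19: q3 h=21  …○○○○●●[●]○○○○○○…
t=20: q1 h=20  …○○○○○●[●]●○○○○○…
t=21: q3 h=21  …○○○○●●[●]○○○○○○…
t=22: q1 h=20  …○○○○○●[●]●○○○○○…
t=23: q3 h=21  …○○○○●●[●]○○○○○○…
t=24: q1 h=20  …○○○○○●[●]●○○○○○…
t=25: q3 h=21  …○○○○●●[●]○○○○○○…
t=26: q1 h=20  …○○○○○●[●]●○○○○○…
t=27: q3 h=21  …○○○○●●[●]○○○○○○…
t=28: q1 h=20  …○○○○○●[●]●○○○○○…
t=29: q3 h=21  …○○○○●●[●]○○○○○○…
t=30: q1 h=20  …○○○○○●[●]●○○○○○…
t=31: q3 h=21  …○○○○●●[●]○○○○○○…

1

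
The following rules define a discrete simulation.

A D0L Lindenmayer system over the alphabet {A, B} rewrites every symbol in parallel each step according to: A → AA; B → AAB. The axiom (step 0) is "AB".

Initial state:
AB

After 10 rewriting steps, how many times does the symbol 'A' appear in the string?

gen 0: AB
gen 1: AAAAB
gen 2: AAAAAAAAAAB
gen 3: AAAAAAAAAAAAAAAAAAAAAAB
gen 4: AAAAAAAAAAAAAAAAAAAAAAAAAAAAAAAAAAAAAAAAAAAAAAB
gen 5: AAAAAAAAAAAAAAAAAAAAAAAAAAAAAAAAAAAAAAAAAAAAAAAAAAAAAAAAAAAAAAAAAAAAAAAAAAAAAAAAAAAAAAAAAAAAAAB
gen 6: AAAAAAAAAAAAAAAAAAAAAAAAAAAAAAAAAAAAAAAAAAAAAAAAAAAAAAAAAA…AAAAAAAAAAAAAAAAAAAAAAAAAAAAAAAAAAAAAAAAAAAAAAAAAAAAAAAAAB  (len 191)
gen 7: AAAAAAAAAAAAAAAAAAAAAAAAAAAAAAAAAAAAAAAAAAAAAAAAAAAAAAAAAA…AAAAAAAAAAAAAAAAAAAAAAAAAAAAAAAAAAAAAAAAAAAAAAAAAAAAAAAAAB  (len 383)
gen 8: AAAAAAAAAAAAAAAAAAAAAAAAAAAAAAAAAAAAAAAAAAAAAAAAAAAAAAAAAA…AAAAAAAAAAAAAAAAAAAAAAAAAAAAAAAAAAAAAAAAAAAAAAAAAAAAAAAAAB  (len 767)
gen 9: AAAAAAAAAAAAAAAAAAAAAAAAAAAAAAAAAAAAAAAAAAAAAAAAAAAAAAAAAA…AAAAAAAAAAAAAAAAAAAAAAAAAAAAAAAAAAAAAAAAAAAAAAAAAAAAAAAAAB  (len 1535)
gen 10: AAAAAAAAAAAAAAAAAAAAAAAAAAAAAAAAAAAAAAAAAAAAAAAAAAAAAAAAAA…AAAAAAAAAAAAAAAAAAAAAAAAAAAAAAAAAAAAAAAAAAAAAAAAAAAAAAAAAB  (len 3071)

3070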